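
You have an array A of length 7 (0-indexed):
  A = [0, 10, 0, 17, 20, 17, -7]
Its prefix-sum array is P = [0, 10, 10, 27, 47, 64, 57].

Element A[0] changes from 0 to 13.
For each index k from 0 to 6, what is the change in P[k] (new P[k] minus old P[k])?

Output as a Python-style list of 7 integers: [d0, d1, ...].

Answer: [13, 13, 13, 13, 13, 13, 13]

Derivation:
Element change: A[0] 0 -> 13, delta = 13
For k < 0: P[k] unchanged, delta_P[k] = 0
For k >= 0: P[k] shifts by exactly 13
Delta array: [13, 13, 13, 13, 13, 13, 13]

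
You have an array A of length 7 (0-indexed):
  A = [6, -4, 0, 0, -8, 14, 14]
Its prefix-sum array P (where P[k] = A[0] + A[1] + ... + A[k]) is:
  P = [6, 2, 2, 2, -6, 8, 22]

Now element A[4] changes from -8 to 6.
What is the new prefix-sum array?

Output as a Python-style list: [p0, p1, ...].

Answer: [6, 2, 2, 2, 8, 22, 36]

Derivation:
Change: A[4] -8 -> 6, delta = 14
P[k] for k < 4: unchanged (A[4] not included)
P[k] for k >= 4: shift by delta = 14
  P[0] = 6 + 0 = 6
  P[1] = 2 + 0 = 2
  P[2] = 2 + 0 = 2
  P[3] = 2 + 0 = 2
  P[4] = -6 + 14 = 8
  P[5] = 8 + 14 = 22
  P[6] = 22 + 14 = 36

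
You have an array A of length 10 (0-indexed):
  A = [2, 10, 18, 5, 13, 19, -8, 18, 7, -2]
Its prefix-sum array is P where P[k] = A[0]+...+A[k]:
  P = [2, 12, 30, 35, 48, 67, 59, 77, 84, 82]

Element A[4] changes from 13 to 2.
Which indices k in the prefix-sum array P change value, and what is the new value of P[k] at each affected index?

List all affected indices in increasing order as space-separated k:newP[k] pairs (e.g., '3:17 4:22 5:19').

Answer: 4:37 5:56 6:48 7:66 8:73 9:71

Derivation:
P[k] = A[0] + ... + A[k]
P[k] includes A[4] iff k >= 4
Affected indices: 4, 5, ..., 9; delta = -11
  P[4]: 48 + -11 = 37
  P[5]: 67 + -11 = 56
  P[6]: 59 + -11 = 48
  P[7]: 77 + -11 = 66
  P[8]: 84 + -11 = 73
  P[9]: 82 + -11 = 71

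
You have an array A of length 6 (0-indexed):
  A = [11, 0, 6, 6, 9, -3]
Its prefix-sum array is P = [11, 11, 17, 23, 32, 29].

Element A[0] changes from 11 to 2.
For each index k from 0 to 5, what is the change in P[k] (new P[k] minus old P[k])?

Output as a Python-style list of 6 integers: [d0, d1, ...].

Element change: A[0] 11 -> 2, delta = -9
For k < 0: P[k] unchanged, delta_P[k] = 0
For k >= 0: P[k] shifts by exactly -9
Delta array: [-9, -9, -9, -9, -9, -9]

Answer: [-9, -9, -9, -9, -9, -9]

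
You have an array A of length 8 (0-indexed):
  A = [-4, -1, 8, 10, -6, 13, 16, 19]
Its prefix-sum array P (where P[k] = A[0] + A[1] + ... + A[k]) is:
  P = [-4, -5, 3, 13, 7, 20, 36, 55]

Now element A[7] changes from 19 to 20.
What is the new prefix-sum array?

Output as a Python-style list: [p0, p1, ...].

Answer: [-4, -5, 3, 13, 7, 20, 36, 56]

Derivation:
Change: A[7] 19 -> 20, delta = 1
P[k] for k < 7: unchanged (A[7] not included)
P[k] for k >= 7: shift by delta = 1
  P[0] = -4 + 0 = -4
  P[1] = -5 + 0 = -5
  P[2] = 3 + 0 = 3
  P[3] = 13 + 0 = 13
  P[4] = 7 + 0 = 7
  P[5] = 20 + 0 = 20
  P[6] = 36 + 0 = 36
  P[7] = 55 + 1 = 56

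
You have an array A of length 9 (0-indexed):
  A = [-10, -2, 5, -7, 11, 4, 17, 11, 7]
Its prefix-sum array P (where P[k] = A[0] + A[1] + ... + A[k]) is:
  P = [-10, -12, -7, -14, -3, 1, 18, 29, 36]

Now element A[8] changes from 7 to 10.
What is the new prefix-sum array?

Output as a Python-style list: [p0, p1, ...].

Change: A[8] 7 -> 10, delta = 3
P[k] for k < 8: unchanged (A[8] not included)
P[k] for k >= 8: shift by delta = 3
  P[0] = -10 + 0 = -10
  P[1] = -12 + 0 = -12
  P[2] = -7 + 0 = -7
  P[3] = -14 + 0 = -14
  P[4] = -3 + 0 = -3
  P[5] = 1 + 0 = 1
  P[6] = 18 + 0 = 18
  P[7] = 29 + 0 = 29
  P[8] = 36 + 3 = 39

Answer: [-10, -12, -7, -14, -3, 1, 18, 29, 39]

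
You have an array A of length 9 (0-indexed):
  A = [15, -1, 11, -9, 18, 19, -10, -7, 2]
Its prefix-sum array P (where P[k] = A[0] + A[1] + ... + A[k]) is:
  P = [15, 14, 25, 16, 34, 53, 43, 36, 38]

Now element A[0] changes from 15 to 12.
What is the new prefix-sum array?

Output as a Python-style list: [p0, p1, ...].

Answer: [12, 11, 22, 13, 31, 50, 40, 33, 35]

Derivation:
Change: A[0] 15 -> 12, delta = -3
P[k] for k < 0: unchanged (A[0] not included)
P[k] for k >= 0: shift by delta = -3
  P[0] = 15 + -3 = 12
  P[1] = 14 + -3 = 11
  P[2] = 25 + -3 = 22
  P[3] = 16 + -3 = 13
  P[4] = 34 + -3 = 31
  P[5] = 53 + -3 = 50
  P[6] = 43 + -3 = 40
  P[7] = 36 + -3 = 33
  P[8] = 38 + -3 = 35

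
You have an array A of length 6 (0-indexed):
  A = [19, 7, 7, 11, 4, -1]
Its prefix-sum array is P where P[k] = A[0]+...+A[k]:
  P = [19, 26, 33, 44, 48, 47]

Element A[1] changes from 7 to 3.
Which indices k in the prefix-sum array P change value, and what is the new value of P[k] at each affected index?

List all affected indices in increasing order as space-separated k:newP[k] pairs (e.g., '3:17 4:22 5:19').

Answer: 1:22 2:29 3:40 4:44 5:43

Derivation:
P[k] = A[0] + ... + A[k]
P[k] includes A[1] iff k >= 1
Affected indices: 1, 2, ..., 5; delta = -4
  P[1]: 26 + -4 = 22
  P[2]: 33 + -4 = 29
  P[3]: 44 + -4 = 40
  P[4]: 48 + -4 = 44
  P[5]: 47 + -4 = 43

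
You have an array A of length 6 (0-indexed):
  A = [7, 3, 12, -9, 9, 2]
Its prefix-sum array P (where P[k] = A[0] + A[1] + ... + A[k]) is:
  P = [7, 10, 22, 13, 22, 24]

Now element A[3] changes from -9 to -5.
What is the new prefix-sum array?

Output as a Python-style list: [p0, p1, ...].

Answer: [7, 10, 22, 17, 26, 28]

Derivation:
Change: A[3] -9 -> -5, delta = 4
P[k] for k < 3: unchanged (A[3] not included)
P[k] for k >= 3: shift by delta = 4
  P[0] = 7 + 0 = 7
  P[1] = 10 + 0 = 10
  P[2] = 22 + 0 = 22
  P[3] = 13 + 4 = 17
  P[4] = 22 + 4 = 26
  P[5] = 24 + 4 = 28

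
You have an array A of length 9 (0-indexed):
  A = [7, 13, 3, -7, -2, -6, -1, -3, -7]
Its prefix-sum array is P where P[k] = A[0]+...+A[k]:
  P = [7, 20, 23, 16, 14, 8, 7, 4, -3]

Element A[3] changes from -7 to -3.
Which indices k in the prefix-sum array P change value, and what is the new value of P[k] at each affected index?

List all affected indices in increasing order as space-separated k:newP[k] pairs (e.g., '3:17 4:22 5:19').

Answer: 3:20 4:18 5:12 6:11 7:8 8:1

Derivation:
P[k] = A[0] + ... + A[k]
P[k] includes A[3] iff k >= 3
Affected indices: 3, 4, ..., 8; delta = 4
  P[3]: 16 + 4 = 20
  P[4]: 14 + 4 = 18
  P[5]: 8 + 4 = 12
  P[6]: 7 + 4 = 11
  P[7]: 4 + 4 = 8
  P[8]: -3 + 4 = 1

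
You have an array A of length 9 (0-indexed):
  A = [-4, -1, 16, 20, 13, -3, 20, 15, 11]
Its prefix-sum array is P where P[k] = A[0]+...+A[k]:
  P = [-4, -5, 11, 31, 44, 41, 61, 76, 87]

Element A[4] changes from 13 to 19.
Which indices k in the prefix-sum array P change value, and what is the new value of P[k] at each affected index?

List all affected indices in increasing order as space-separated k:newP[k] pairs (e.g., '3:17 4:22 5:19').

Answer: 4:50 5:47 6:67 7:82 8:93

Derivation:
P[k] = A[0] + ... + A[k]
P[k] includes A[4] iff k >= 4
Affected indices: 4, 5, ..., 8; delta = 6
  P[4]: 44 + 6 = 50
  P[5]: 41 + 6 = 47
  P[6]: 61 + 6 = 67
  P[7]: 76 + 6 = 82
  P[8]: 87 + 6 = 93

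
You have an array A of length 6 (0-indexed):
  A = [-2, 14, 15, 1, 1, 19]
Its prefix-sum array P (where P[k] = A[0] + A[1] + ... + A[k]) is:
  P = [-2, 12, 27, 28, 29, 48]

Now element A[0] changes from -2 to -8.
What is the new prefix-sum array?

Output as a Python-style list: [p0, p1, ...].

Answer: [-8, 6, 21, 22, 23, 42]

Derivation:
Change: A[0] -2 -> -8, delta = -6
P[k] for k < 0: unchanged (A[0] not included)
P[k] for k >= 0: shift by delta = -6
  P[0] = -2 + -6 = -8
  P[1] = 12 + -6 = 6
  P[2] = 27 + -6 = 21
  P[3] = 28 + -6 = 22
  P[4] = 29 + -6 = 23
  P[5] = 48 + -6 = 42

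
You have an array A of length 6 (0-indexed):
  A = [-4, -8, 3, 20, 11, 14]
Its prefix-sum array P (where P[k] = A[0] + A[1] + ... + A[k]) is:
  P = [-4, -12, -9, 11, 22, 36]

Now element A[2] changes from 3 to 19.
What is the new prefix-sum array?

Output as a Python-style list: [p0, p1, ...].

Answer: [-4, -12, 7, 27, 38, 52]

Derivation:
Change: A[2] 3 -> 19, delta = 16
P[k] for k < 2: unchanged (A[2] not included)
P[k] for k >= 2: shift by delta = 16
  P[0] = -4 + 0 = -4
  P[1] = -12 + 0 = -12
  P[2] = -9 + 16 = 7
  P[3] = 11 + 16 = 27
  P[4] = 22 + 16 = 38
  P[5] = 36 + 16 = 52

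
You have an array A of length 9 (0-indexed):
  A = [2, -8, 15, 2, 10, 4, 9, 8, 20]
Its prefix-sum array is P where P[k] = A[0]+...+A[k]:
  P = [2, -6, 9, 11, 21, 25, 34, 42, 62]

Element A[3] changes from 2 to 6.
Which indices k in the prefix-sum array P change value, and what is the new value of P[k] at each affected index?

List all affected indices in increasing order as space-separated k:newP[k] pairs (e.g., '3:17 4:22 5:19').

Answer: 3:15 4:25 5:29 6:38 7:46 8:66

Derivation:
P[k] = A[0] + ... + A[k]
P[k] includes A[3] iff k >= 3
Affected indices: 3, 4, ..., 8; delta = 4
  P[3]: 11 + 4 = 15
  P[4]: 21 + 4 = 25
  P[5]: 25 + 4 = 29
  P[6]: 34 + 4 = 38
  P[7]: 42 + 4 = 46
  P[8]: 62 + 4 = 66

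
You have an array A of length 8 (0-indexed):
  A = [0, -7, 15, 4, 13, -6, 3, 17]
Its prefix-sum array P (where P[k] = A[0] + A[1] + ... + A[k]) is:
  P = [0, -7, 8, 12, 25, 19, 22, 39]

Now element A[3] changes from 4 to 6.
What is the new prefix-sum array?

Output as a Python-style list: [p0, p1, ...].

Answer: [0, -7, 8, 14, 27, 21, 24, 41]

Derivation:
Change: A[3] 4 -> 6, delta = 2
P[k] for k < 3: unchanged (A[3] not included)
P[k] for k >= 3: shift by delta = 2
  P[0] = 0 + 0 = 0
  P[1] = -7 + 0 = -7
  P[2] = 8 + 0 = 8
  P[3] = 12 + 2 = 14
  P[4] = 25 + 2 = 27
  P[5] = 19 + 2 = 21
  P[6] = 22 + 2 = 24
  P[7] = 39 + 2 = 41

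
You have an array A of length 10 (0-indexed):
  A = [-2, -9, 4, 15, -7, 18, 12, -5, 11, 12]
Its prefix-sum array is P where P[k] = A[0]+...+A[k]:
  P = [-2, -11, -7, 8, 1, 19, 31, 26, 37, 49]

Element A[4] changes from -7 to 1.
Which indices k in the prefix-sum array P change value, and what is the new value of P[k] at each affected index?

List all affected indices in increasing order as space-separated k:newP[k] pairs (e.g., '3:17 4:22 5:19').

Answer: 4:9 5:27 6:39 7:34 8:45 9:57

Derivation:
P[k] = A[0] + ... + A[k]
P[k] includes A[4] iff k >= 4
Affected indices: 4, 5, ..., 9; delta = 8
  P[4]: 1 + 8 = 9
  P[5]: 19 + 8 = 27
  P[6]: 31 + 8 = 39
  P[7]: 26 + 8 = 34
  P[8]: 37 + 8 = 45
  P[9]: 49 + 8 = 57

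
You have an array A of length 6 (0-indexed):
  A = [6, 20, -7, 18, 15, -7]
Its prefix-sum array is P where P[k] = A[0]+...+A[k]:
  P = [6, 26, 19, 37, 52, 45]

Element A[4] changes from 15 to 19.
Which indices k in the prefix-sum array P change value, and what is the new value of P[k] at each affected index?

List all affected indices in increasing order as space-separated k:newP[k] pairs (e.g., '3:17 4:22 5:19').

P[k] = A[0] + ... + A[k]
P[k] includes A[4] iff k >= 4
Affected indices: 4, 5, ..., 5; delta = 4
  P[4]: 52 + 4 = 56
  P[5]: 45 + 4 = 49

Answer: 4:56 5:49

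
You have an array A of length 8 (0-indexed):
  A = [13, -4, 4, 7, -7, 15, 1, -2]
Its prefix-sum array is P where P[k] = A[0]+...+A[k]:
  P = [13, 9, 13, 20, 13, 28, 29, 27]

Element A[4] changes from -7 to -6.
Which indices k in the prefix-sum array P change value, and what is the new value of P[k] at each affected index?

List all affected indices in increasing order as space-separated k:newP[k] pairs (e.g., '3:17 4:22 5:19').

Answer: 4:14 5:29 6:30 7:28

Derivation:
P[k] = A[0] + ... + A[k]
P[k] includes A[4] iff k >= 4
Affected indices: 4, 5, ..., 7; delta = 1
  P[4]: 13 + 1 = 14
  P[5]: 28 + 1 = 29
  P[6]: 29 + 1 = 30
  P[7]: 27 + 1 = 28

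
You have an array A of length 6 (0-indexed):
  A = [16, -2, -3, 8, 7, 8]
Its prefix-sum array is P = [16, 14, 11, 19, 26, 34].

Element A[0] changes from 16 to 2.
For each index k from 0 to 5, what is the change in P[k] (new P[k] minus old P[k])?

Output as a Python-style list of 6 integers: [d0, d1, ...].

Answer: [-14, -14, -14, -14, -14, -14]

Derivation:
Element change: A[0] 16 -> 2, delta = -14
For k < 0: P[k] unchanged, delta_P[k] = 0
For k >= 0: P[k] shifts by exactly -14
Delta array: [-14, -14, -14, -14, -14, -14]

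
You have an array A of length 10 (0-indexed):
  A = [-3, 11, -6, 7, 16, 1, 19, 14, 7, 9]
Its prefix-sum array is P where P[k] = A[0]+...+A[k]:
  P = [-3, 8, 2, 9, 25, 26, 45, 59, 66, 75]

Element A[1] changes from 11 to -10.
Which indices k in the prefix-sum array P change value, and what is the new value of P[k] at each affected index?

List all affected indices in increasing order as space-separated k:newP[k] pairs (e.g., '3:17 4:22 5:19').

Answer: 1:-13 2:-19 3:-12 4:4 5:5 6:24 7:38 8:45 9:54

Derivation:
P[k] = A[0] + ... + A[k]
P[k] includes A[1] iff k >= 1
Affected indices: 1, 2, ..., 9; delta = -21
  P[1]: 8 + -21 = -13
  P[2]: 2 + -21 = -19
  P[3]: 9 + -21 = -12
  P[4]: 25 + -21 = 4
  P[5]: 26 + -21 = 5
  P[6]: 45 + -21 = 24
  P[7]: 59 + -21 = 38
  P[8]: 66 + -21 = 45
  P[9]: 75 + -21 = 54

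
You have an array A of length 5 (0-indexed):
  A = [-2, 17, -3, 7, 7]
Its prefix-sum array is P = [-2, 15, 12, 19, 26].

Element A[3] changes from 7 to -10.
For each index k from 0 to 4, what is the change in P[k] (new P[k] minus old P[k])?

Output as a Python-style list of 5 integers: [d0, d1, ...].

Element change: A[3] 7 -> -10, delta = -17
For k < 3: P[k] unchanged, delta_P[k] = 0
For k >= 3: P[k] shifts by exactly -17
Delta array: [0, 0, 0, -17, -17]

Answer: [0, 0, 0, -17, -17]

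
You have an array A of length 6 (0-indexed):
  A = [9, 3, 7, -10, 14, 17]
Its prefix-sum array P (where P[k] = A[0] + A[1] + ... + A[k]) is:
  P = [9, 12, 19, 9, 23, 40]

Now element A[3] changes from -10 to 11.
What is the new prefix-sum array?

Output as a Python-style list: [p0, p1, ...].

Change: A[3] -10 -> 11, delta = 21
P[k] for k < 3: unchanged (A[3] not included)
P[k] for k >= 3: shift by delta = 21
  P[0] = 9 + 0 = 9
  P[1] = 12 + 0 = 12
  P[2] = 19 + 0 = 19
  P[3] = 9 + 21 = 30
  P[4] = 23 + 21 = 44
  P[5] = 40 + 21 = 61

Answer: [9, 12, 19, 30, 44, 61]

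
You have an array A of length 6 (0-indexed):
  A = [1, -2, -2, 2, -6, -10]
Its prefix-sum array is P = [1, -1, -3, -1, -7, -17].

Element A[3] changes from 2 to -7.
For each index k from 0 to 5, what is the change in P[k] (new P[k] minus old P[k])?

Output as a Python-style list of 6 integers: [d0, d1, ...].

Element change: A[3] 2 -> -7, delta = -9
For k < 3: P[k] unchanged, delta_P[k] = 0
For k >= 3: P[k] shifts by exactly -9
Delta array: [0, 0, 0, -9, -9, -9]

Answer: [0, 0, 0, -9, -9, -9]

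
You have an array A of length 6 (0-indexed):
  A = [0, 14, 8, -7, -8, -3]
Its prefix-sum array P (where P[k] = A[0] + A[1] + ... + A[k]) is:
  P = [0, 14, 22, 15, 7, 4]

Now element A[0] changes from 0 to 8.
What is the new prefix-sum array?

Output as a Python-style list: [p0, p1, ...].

Answer: [8, 22, 30, 23, 15, 12]

Derivation:
Change: A[0] 0 -> 8, delta = 8
P[k] for k < 0: unchanged (A[0] not included)
P[k] for k >= 0: shift by delta = 8
  P[0] = 0 + 8 = 8
  P[1] = 14 + 8 = 22
  P[2] = 22 + 8 = 30
  P[3] = 15 + 8 = 23
  P[4] = 7 + 8 = 15
  P[5] = 4 + 8 = 12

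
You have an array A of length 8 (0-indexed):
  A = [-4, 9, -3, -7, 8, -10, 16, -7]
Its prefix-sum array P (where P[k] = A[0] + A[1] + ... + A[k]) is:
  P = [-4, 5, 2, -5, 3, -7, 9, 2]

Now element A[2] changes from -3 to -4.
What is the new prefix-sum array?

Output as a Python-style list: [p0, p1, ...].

Change: A[2] -3 -> -4, delta = -1
P[k] for k < 2: unchanged (A[2] not included)
P[k] for k >= 2: shift by delta = -1
  P[0] = -4 + 0 = -4
  P[1] = 5 + 0 = 5
  P[2] = 2 + -1 = 1
  P[3] = -5 + -1 = -6
  P[4] = 3 + -1 = 2
  P[5] = -7 + -1 = -8
  P[6] = 9 + -1 = 8
  P[7] = 2 + -1 = 1

Answer: [-4, 5, 1, -6, 2, -8, 8, 1]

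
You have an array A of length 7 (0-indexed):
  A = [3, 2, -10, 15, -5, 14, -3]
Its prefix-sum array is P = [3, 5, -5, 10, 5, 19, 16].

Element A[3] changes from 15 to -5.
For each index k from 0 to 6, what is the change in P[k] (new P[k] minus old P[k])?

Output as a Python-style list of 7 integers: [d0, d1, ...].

Answer: [0, 0, 0, -20, -20, -20, -20]

Derivation:
Element change: A[3] 15 -> -5, delta = -20
For k < 3: P[k] unchanged, delta_P[k] = 0
For k >= 3: P[k] shifts by exactly -20
Delta array: [0, 0, 0, -20, -20, -20, -20]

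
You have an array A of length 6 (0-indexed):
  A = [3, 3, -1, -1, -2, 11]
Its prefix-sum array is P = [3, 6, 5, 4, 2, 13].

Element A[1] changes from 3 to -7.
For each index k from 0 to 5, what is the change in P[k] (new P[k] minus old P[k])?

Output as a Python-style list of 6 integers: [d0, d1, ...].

Element change: A[1] 3 -> -7, delta = -10
For k < 1: P[k] unchanged, delta_P[k] = 0
For k >= 1: P[k] shifts by exactly -10
Delta array: [0, -10, -10, -10, -10, -10]

Answer: [0, -10, -10, -10, -10, -10]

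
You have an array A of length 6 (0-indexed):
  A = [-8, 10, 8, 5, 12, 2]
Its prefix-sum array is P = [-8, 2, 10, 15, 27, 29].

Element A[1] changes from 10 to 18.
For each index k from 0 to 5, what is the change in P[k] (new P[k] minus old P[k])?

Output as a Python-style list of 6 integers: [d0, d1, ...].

Element change: A[1] 10 -> 18, delta = 8
For k < 1: P[k] unchanged, delta_P[k] = 0
For k >= 1: P[k] shifts by exactly 8
Delta array: [0, 8, 8, 8, 8, 8]

Answer: [0, 8, 8, 8, 8, 8]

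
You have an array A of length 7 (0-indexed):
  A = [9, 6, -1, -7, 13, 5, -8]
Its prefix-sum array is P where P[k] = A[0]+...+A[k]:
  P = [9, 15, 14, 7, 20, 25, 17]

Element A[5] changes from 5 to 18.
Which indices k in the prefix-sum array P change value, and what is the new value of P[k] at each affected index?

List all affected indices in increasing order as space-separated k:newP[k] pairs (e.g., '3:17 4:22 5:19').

Answer: 5:38 6:30

Derivation:
P[k] = A[0] + ... + A[k]
P[k] includes A[5] iff k >= 5
Affected indices: 5, 6, ..., 6; delta = 13
  P[5]: 25 + 13 = 38
  P[6]: 17 + 13 = 30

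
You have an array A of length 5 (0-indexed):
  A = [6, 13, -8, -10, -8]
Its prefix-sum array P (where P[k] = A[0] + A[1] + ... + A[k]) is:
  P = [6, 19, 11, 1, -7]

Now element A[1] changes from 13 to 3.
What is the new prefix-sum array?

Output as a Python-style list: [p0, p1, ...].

Change: A[1] 13 -> 3, delta = -10
P[k] for k < 1: unchanged (A[1] not included)
P[k] for k >= 1: shift by delta = -10
  P[0] = 6 + 0 = 6
  P[1] = 19 + -10 = 9
  P[2] = 11 + -10 = 1
  P[3] = 1 + -10 = -9
  P[4] = -7 + -10 = -17

Answer: [6, 9, 1, -9, -17]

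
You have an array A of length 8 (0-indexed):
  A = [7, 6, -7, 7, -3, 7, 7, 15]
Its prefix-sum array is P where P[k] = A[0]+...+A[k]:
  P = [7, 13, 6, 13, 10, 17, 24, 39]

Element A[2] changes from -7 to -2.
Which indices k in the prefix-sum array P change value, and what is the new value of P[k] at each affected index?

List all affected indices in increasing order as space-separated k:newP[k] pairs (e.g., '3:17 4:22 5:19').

Answer: 2:11 3:18 4:15 5:22 6:29 7:44

Derivation:
P[k] = A[0] + ... + A[k]
P[k] includes A[2] iff k >= 2
Affected indices: 2, 3, ..., 7; delta = 5
  P[2]: 6 + 5 = 11
  P[3]: 13 + 5 = 18
  P[4]: 10 + 5 = 15
  P[5]: 17 + 5 = 22
  P[6]: 24 + 5 = 29
  P[7]: 39 + 5 = 44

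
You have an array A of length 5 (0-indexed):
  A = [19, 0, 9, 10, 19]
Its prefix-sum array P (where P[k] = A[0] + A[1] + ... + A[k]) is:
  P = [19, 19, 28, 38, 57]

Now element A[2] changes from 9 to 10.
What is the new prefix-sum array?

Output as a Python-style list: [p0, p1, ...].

Change: A[2] 9 -> 10, delta = 1
P[k] for k < 2: unchanged (A[2] not included)
P[k] for k >= 2: shift by delta = 1
  P[0] = 19 + 0 = 19
  P[1] = 19 + 0 = 19
  P[2] = 28 + 1 = 29
  P[3] = 38 + 1 = 39
  P[4] = 57 + 1 = 58

Answer: [19, 19, 29, 39, 58]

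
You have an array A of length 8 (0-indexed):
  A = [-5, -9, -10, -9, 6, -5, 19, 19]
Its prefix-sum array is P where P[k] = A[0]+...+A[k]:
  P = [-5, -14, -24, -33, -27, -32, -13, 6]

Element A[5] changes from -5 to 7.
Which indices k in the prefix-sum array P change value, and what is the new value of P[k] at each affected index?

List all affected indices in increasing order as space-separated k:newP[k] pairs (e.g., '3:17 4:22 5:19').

Answer: 5:-20 6:-1 7:18

Derivation:
P[k] = A[0] + ... + A[k]
P[k] includes A[5] iff k >= 5
Affected indices: 5, 6, ..., 7; delta = 12
  P[5]: -32 + 12 = -20
  P[6]: -13 + 12 = -1
  P[7]: 6 + 12 = 18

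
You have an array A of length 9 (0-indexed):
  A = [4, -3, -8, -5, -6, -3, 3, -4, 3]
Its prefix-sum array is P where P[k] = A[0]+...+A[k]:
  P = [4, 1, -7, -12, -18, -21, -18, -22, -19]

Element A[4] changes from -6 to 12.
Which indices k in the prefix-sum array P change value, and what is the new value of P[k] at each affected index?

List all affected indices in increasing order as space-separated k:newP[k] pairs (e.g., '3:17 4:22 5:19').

P[k] = A[0] + ... + A[k]
P[k] includes A[4] iff k >= 4
Affected indices: 4, 5, ..., 8; delta = 18
  P[4]: -18 + 18 = 0
  P[5]: -21 + 18 = -3
  P[6]: -18 + 18 = 0
  P[7]: -22 + 18 = -4
  P[8]: -19 + 18 = -1

Answer: 4:0 5:-3 6:0 7:-4 8:-1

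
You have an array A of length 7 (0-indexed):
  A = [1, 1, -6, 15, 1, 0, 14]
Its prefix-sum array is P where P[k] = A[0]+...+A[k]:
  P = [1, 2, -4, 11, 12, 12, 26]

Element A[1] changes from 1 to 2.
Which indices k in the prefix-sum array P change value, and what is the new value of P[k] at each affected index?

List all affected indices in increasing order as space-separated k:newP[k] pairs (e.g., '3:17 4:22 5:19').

P[k] = A[0] + ... + A[k]
P[k] includes A[1] iff k >= 1
Affected indices: 1, 2, ..., 6; delta = 1
  P[1]: 2 + 1 = 3
  P[2]: -4 + 1 = -3
  P[3]: 11 + 1 = 12
  P[4]: 12 + 1 = 13
  P[5]: 12 + 1 = 13
  P[6]: 26 + 1 = 27

Answer: 1:3 2:-3 3:12 4:13 5:13 6:27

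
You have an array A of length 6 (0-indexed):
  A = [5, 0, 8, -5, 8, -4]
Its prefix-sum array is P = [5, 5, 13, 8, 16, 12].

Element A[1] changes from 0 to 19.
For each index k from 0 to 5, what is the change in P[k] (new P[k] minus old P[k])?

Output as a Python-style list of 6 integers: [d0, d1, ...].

Answer: [0, 19, 19, 19, 19, 19]

Derivation:
Element change: A[1] 0 -> 19, delta = 19
For k < 1: P[k] unchanged, delta_P[k] = 0
For k >= 1: P[k] shifts by exactly 19
Delta array: [0, 19, 19, 19, 19, 19]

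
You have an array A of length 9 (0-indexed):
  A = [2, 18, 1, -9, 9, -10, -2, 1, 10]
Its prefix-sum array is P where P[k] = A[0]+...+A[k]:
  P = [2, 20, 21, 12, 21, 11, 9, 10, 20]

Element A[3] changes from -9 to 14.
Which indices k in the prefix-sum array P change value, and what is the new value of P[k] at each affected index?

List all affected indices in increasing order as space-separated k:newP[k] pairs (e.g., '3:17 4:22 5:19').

P[k] = A[0] + ... + A[k]
P[k] includes A[3] iff k >= 3
Affected indices: 3, 4, ..., 8; delta = 23
  P[3]: 12 + 23 = 35
  P[4]: 21 + 23 = 44
  P[5]: 11 + 23 = 34
  P[6]: 9 + 23 = 32
  P[7]: 10 + 23 = 33
  P[8]: 20 + 23 = 43

Answer: 3:35 4:44 5:34 6:32 7:33 8:43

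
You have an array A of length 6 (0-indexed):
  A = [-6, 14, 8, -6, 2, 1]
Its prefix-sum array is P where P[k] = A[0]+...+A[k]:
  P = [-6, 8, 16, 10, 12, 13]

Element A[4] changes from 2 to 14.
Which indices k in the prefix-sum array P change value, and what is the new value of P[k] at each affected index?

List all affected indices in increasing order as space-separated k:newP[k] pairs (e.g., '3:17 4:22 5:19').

Answer: 4:24 5:25

Derivation:
P[k] = A[0] + ... + A[k]
P[k] includes A[4] iff k >= 4
Affected indices: 4, 5, ..., 5; delta = 12
  P[4]: 12 + 12 = 24
  P[5]: 13 + 12 = 25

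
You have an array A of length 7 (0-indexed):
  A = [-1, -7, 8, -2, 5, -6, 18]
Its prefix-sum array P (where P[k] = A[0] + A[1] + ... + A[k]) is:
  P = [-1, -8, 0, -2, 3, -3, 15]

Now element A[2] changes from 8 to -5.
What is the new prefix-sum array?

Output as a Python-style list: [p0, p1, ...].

Change: A[2] 8 -> -5, delta = -13
P[k] for k < 2: unchanged (A[2] not included)
P[k] for k >= 2: shift by delta = -13
  P[0] = -1 + 0 = -1
  P[1] = -8 + 0 = -8
  P[2] = 0 + -13 = -13
  P[3] = -2 + -13 = -15
  P[4] = 3 + -13 = -10
  P[5] = -3 + -13 = -16
  P[6] = 15 + -13 = 2

Answer: [-1, -8, -13, -15, -10, -16, 2]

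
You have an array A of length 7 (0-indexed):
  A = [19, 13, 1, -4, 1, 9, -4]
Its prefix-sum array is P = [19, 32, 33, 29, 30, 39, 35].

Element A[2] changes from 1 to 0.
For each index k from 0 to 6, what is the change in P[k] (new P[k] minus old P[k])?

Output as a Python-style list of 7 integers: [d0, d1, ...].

Answer: [0, 0, -1, -1, -1, -1, -1]

Derivation:
Element change: A[2] 1 -> 0, delta = -1
For k < 2: P[k] unchanged, delta_P[k] = 0
For k >= 2: P[k] shifts by exactly -1
Delta array: [0, 0, -1, -1, -1, -1, -1]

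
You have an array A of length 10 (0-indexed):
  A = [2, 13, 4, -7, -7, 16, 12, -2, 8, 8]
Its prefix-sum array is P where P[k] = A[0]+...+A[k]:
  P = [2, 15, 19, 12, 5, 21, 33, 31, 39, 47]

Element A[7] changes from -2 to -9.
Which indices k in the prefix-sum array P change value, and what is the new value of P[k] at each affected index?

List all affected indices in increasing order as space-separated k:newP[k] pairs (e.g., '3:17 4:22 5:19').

P[k] = A[0] + ... + A[k]
P[k] includes A[7] iff k >= 7
Affected indices: 7, 8, ..., 9; delta = -7
  P[7]: 31 + -7 = 24
  P[8]: 39 + -7 = 32
  P[9]: 47 + -7 = 40

Answer: 7:24 8:32 9:40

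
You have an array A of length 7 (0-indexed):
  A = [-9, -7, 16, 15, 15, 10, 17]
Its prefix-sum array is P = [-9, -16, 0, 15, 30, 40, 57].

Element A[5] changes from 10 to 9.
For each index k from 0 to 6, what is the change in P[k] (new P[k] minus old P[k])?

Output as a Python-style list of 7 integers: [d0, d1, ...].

Answer: [0, 0, 0, 0, 0, -1, -1]

Derivation:
Element change: A[5] 10 -> 9, delta = -1
For k < 5: P[k] unchanged, delta_P[k] = 0
For k >= 5: P[k] shifts by exactly -1
Delta array: [0, 0, 0, 0, 0, -1, -1]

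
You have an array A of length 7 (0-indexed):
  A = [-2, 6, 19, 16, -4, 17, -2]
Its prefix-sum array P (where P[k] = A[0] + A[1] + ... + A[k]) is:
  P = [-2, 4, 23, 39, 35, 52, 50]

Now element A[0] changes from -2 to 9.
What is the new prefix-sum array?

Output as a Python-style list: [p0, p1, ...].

Answer: [9, 15, 34, 50, 46, 63, 61]

Derivation:
Change: A[0] -2 -> 9, delta = 11
P[k] for k < 0: unchanged (A[0] not included)
P[k] for k >= 0: shift by delta = 11
  P[0] = -2 + 11 = 9
  P[1] = 4 + 11 = 15
  P[2] = 23 + 11 = 34
  P[3] = 39 + 11 = 50
  P[4] = 35 + 11 = 46
  P[5] = 52 + 11 = 63
  P[6] = 50 + 11 = 61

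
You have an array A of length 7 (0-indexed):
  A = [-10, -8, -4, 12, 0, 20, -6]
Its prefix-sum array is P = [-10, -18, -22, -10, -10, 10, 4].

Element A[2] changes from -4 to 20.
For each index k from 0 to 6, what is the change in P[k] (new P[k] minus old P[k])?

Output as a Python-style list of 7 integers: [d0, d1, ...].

Answer: [0, 0, 24, 24, 24, 24, 24]

Derivation:
Element change: A[2] -4 -> 20, delta = 24
For k < 2: P[k] unchanged, delta_P[k] = 0
For k >= 2: P[k] shifts by exactly 24
Delta array: [0, 0, 24, 24, 24, 24, 24]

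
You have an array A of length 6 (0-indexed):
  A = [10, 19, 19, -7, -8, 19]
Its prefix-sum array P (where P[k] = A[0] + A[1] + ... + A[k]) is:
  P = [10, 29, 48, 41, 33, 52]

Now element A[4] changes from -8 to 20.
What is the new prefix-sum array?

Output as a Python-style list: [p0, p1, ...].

Answer: [10, 29, 48, 41, 61, 80]

Derivation:
Change: A[4] -8 -> 20, delta = 28
P[k] for k < 4: unchanged (A[4] not included)
P[k] for k >= 4: shift by delta = 28
  P[0] = 10 + 0 = 10
  P[1] = 29 + 0 = 29
  P[2] = 48 + 0 = 48
  P[3] = 41 + 0 = 41
  P[4] = 33 + 28 = 61
  P[5] = 52 + 28 = 80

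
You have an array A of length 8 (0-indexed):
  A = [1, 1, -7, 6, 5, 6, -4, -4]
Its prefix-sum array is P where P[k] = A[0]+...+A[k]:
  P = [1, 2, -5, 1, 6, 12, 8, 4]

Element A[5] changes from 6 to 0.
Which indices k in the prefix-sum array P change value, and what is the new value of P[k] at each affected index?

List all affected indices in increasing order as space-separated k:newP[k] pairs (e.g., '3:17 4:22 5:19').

Answer: 5:6 6:2 7:-2

Derivation:
P[k] = A[0] + ... + A[k]
P[k] includes A[5] iff k >= 5
Affected indices: 5, 6, ..., 7; delta = -6
  P[5]: 12 + -6 = 6
  P[6]: 8 + -6 = 2
  P[7]: 4 + -6 = -2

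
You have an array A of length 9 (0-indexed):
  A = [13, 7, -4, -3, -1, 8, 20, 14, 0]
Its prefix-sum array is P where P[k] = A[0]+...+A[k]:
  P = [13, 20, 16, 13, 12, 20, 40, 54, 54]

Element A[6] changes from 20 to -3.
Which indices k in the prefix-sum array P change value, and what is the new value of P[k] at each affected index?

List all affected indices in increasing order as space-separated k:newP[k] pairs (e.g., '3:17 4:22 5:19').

Answer: 6:17 7:31 8:31

Derivation:
P[k] = A[0] + ... + A[k]
P[k] includes A[6] iff k >= 6
Affected indices: 6, 7, ..., 8; delta = -23
  P[6]: 40 + -23 = 17
  P[7]: 54 + -23 = 31
  P[8]: 54 + -23 = 31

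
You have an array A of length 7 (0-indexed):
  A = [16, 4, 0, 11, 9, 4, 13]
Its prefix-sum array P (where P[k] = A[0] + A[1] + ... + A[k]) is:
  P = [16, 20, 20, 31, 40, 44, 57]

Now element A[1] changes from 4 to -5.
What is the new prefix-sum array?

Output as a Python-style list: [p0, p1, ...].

Change: A[1] 4 -> -5, delta = -9
P[k] for k < 1: unchanged (A[1] not included)
P[k] for k >= 1: shift by delta = -9
  P[0] = 16 + 0 = 16
  P[1] = 20 + -9 = 11
  P[2] = 20 + -9 = 11
  P[3] = 31 + -9 = 22
  P[4] = 40 + -9 = 31
  P[5] = 44 + -9 = 35
  P[6] = 57 + -9 = 48

Answer: [16, 11, 11, 22, 31, 35, 48]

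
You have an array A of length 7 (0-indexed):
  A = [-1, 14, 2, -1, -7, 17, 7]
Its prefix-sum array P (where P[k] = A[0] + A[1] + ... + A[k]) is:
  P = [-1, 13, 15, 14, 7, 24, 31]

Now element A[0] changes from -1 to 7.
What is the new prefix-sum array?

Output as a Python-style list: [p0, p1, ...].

Answer: [7, 21, 23, 22, 15, 32, 39]

Derivation:
Change: A[0] -1 -> 7, delta = 8
P[k] for k < 0: unchanged (A[0] not included)
P[k] for k >= 0: shift by delta = 8
  P[0] = -1 + 8 = 7
  P[1] = 13 + 8 = 21
  P[2] = 15 + 8 = 23
  P[3] = 14 + 8 = 22
  P[4] = 7 + 8 = 15
  P[5] = 24 + 8 = 32
  P[6] = 31 + 8 = 39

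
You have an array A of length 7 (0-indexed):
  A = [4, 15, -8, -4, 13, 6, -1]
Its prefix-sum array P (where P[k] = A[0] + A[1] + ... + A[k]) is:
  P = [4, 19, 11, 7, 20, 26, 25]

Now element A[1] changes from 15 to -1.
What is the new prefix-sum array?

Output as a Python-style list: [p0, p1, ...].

Answer: [4, 3, -5, -9, 4, 10, 9]

Derivation:
Change: A[1] 15 -> -1, delta = -16
P[k] for k < 1: unchanged (A[1] not included)
P[k] for k >= 1: shift by delta = -16
  P[0] = 4 + 0 = 4
  P[1] = 19 + -16 = 3
  P[2] = 11 + -16 = -5
  P[3] = 7 + -16 = -9
  P[4] = 20 + -16 = 4
  P[5] = 26 + -16 = 10
  P[6] = 25 + -16 = 9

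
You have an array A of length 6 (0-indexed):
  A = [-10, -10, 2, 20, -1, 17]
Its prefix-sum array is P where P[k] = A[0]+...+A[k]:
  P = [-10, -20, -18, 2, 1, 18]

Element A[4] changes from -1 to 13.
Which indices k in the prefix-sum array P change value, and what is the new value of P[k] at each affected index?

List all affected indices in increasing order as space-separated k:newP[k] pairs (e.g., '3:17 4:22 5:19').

P[k] = A[0] + ... + A[k]
P[k] includes A[4] iff k >= 4
Affected indices: 4, 5, ..., 5; delta = 14
  P[4]: 1 + 14 = 15
  P[5]: 18 + 14 = 32

Answer: 4:15 5:32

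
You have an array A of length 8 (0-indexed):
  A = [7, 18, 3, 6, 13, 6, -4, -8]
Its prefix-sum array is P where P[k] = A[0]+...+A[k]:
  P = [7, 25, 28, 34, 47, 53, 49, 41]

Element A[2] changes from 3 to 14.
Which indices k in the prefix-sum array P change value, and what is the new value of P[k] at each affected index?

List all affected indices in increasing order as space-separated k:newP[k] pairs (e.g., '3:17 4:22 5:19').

Answer: 2:39 3:45 4:58 5:64 6:60 7:52

Derivation:
P[k] = A[0] + ... + A[k]
P[k] includes A[2] iff k >= 2
Affected indices: 2, 3, ..., 7; delta = 11
  P[2]: 28 + 11 = 39
  P[3]: 34 + 11 = 45
  P[4]: 47 + 11 = 58
  P[5]: 53 + 11 = 64
  P[6]: 49 + 11 = 60
  P[7]: 41 + 11 = 52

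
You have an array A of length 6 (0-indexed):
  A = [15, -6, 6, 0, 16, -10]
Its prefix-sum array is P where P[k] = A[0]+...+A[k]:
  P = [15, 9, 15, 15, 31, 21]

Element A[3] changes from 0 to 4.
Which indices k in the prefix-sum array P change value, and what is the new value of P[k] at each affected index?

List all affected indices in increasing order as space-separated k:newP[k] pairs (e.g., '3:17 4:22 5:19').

P[k] = A[0] + ... + A[k]
P[k] includes A[3] iff k >= 3
Affected indices: 3, 4, ..., 5; delta = 4
  P[3]: 15 + 4 = 19
  P[4]: 31 + 4 = 35
  P[5]: 21 + 4 = 25

Answer: 3:19 4:35 5:25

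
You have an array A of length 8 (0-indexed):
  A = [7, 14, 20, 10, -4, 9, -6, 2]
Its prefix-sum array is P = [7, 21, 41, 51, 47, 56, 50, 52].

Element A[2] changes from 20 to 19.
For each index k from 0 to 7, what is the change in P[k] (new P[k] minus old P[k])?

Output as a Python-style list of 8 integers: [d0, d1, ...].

Answer: [0, 0, -1, -1, -1, -1, -1, -1]

Derivation:
Element change: A[2] 20 -> 19, delta = -1
For k < 2: P[k] unchanged, delta_P[k] = 0
For k >= 2: P[k] shifts by exactly -1
Delta array: [0, 0, -1, -1, -1, -1, -1, -1]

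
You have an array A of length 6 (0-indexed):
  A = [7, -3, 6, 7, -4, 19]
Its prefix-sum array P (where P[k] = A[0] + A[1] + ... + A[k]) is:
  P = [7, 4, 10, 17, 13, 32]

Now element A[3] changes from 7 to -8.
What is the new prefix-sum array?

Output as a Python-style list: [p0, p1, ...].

Change: A[3] 7 -> -8, delta = -15
P[k] for k < 3: unchanged (A[3] not included)
P[k] for k >= 3: shift by delta = -15
  P[0] = 7 + 0 = 7
  P[1] = 4 + 0 = 4
  P[2] = 10 + 0 = 10
  P[3] = 17 + -15 = 2
  P[4] = 13 + -15 = -2
  P[5] = 32 + -15 = 17

Answer: [7, 4, 10, 2, -2, 17]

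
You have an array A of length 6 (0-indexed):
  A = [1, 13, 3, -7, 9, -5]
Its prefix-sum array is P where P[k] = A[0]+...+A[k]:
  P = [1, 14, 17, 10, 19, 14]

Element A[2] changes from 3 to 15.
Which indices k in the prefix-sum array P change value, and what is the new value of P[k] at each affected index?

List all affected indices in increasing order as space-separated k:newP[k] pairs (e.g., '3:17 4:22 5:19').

P[k] = A[0] + ... + A[k]
P[k] includes A[2] iff k >= 2
Affected indices: 2, 3, ..., 5; delta = 12
  P[2]: 17 + 12 = 29
  P[3]: 10 + 12 = 22
  P[4]: 19 + 12 = 31
  P[5]: 14 + 12 = 26

Answer: 2:29 3:22 4:31 5:26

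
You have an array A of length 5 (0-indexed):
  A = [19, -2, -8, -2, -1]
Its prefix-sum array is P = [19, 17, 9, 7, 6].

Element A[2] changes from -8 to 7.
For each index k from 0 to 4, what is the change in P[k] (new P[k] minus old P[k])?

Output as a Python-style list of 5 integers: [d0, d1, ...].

Element change: A[2] -8 -> 7, delta = 15
For k < 2: P[k] unchanged, delta_P[k] = 0
For k >= 2: P[k] shifts by exactly 15
Delta array: [0, 0, 15, 15, 15]

Answer: [0, 0, 15, 15, 15]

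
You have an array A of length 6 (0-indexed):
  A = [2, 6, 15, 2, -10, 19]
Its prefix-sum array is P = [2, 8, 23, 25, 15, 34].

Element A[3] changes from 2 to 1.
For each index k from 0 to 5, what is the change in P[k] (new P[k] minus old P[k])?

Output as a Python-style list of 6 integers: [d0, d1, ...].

Answer: [0, 0, 0, -1, -1, -1]

Derivation:
Element change: A[3] 2 -> 1, delta = -1
For k < 3: P[k] unchanged, delta_P[k] = 0
For k >= 3: P[k] shifts by exactly -1
Delta array: [0, 0, 0, -1, -1, -1]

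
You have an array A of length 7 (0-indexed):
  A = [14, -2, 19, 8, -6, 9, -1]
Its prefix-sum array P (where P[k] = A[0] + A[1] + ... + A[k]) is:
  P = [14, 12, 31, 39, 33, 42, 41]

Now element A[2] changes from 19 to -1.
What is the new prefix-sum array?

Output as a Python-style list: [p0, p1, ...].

Change: A[2] 19 -> -1, delta = -20
P[k] for k < 2: unchanged (A[2] not included)
P[k] for k >= 2: shift by delta = -20
  P[0] = 14 + 0 = 14
  P[1] = 12 + 0 = 12
  P[2] = 31 + -20 = 11
  P[3] = 39 + -20 = 19
  P[4] = 33 + -20 = 13
  P[5] = 42 + -20 = 22
  P[6] = 41 + -20 = 21

Answer: [14, 12, 11, 19, 13, 22, 21]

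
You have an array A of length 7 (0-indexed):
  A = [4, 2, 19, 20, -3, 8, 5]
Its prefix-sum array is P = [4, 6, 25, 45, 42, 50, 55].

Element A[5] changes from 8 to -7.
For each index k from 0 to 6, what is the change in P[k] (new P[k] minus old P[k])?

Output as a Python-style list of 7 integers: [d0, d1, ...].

Answer: [0, 0, 0, 0, 0, -15, -15]

Derivation:
Element change: A[5] 8 -> -7, delta = -15
For k < 5: P[k] unchanged, delta_P[k] = 0
For k >= 5: P[k] shifts by exactly -15
Delta array: [0, 0, 0, 0, 0, -15, -15]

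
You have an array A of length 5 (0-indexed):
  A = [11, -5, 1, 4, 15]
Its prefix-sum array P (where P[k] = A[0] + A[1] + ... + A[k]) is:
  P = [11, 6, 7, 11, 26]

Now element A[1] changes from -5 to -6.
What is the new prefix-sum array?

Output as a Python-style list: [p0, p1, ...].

Change: A[1] -5 -> -6, delta = -1
P[k] for k < 1: unchanged (A[1] not included)
P[k] for k >= 1: shift by delta = -1
  P[0] = 11 + 0 = 11
  P[1] = 6 + -1 = 5
  P[2] = 7 + -1 = 6
  P[3] = 11 + -1 = 10
  P[4] = 26 + -1 = 25

Answer: [11, 5, 6, 10, 25]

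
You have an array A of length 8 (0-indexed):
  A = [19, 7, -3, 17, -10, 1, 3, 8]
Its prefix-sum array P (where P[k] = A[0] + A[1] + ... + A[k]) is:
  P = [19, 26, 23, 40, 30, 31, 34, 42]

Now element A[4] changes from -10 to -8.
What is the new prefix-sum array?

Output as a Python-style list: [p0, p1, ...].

Change: A[4] -10 -> -8, delta = 2
P[k] for k < 4: unchanged (A[4] not included)
P[k] for k >= 4: shift by delta = 2
  P[0] = 19 + 0 = 19
  P[1] = 26 + 0 = 26
  P[2] = 23 + 0 = 23
  P[3] = 40 + 0 = 40
  P[4] = 30 + 2 = 32
  P[5] = 31 + 2 = 33
  P[6] = 34 + 2 = 36
  P[7] = 42 + 2 = 44

Answer: [19, 26, 23, 40, 32, 33, 36, 44]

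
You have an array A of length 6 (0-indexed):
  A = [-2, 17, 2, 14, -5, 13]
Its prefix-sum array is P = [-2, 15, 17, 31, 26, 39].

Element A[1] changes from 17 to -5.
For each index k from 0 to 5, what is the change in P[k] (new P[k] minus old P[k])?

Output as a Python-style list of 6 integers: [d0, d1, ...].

Answer: [0, -22, -22, -22, -22, -22]

Derivation:
Element change: A[1] 17 -> -5, delta = -22
For k < 1: P[k] unchanged, delta_P[k] = 0
For k >= 1: P[k] shifts by exactly -22
Delta array: [0, -22, -22, -22, -22, -22]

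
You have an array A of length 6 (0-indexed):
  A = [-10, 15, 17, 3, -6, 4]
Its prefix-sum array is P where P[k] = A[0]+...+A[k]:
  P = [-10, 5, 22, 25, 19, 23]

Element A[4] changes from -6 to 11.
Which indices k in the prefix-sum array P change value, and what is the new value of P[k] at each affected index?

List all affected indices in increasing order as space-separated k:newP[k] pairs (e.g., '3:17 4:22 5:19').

P[k] = A[0] + ... + A[k]
P[k] includes A[4] iff k >= 4
Affected indices: 4, 5, ..., 5; delta = 17
  P[4]: 19 + 17 = 36
  P[5]: 23 + 17 = 40

Answer: 4:36 5:40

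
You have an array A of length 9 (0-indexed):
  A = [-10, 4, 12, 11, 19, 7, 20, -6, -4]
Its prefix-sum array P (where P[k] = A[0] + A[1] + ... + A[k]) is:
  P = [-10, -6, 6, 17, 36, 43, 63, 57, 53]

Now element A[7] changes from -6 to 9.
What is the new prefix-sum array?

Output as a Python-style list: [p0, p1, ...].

Answer: [-10, -6, 6, 17, 36, 43, 63, 72, 68]

Derivation:
Change: A[7] -6 -> 9, delta = 15
P[k] for k < 7: unchanged (A[7] not included)
P[k] for k >= 7: shift by delta = 15
  P[0] = -10 + 0 = -10
  P[1] = -6 + 0 = -6
  P[2] = 6 + 0 = 6
  P[3] = 17 + 0 = 17
  P[4] = 36 + 0 = 36
  P[5] = 43 + 0 = 43
  P[6] = 63 + 0 = 63
  P[7] = 57 + 15 = 72
  P[8] = 53 + 15 = 68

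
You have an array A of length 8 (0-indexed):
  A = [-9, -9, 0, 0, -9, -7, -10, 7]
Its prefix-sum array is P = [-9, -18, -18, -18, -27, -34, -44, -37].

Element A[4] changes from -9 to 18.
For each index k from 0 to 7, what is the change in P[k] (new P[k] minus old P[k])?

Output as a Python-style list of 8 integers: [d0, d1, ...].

Answer: [0, 0, 0, 0, 27, 27, 27, 27]

Derivation:
Element change: A[4] -9 -> 18, delta = 27
For k < 4: P[k] unchanged, delta_P[k] = 0
For k >= 4: P[k] shifts by exactly 27
Delta array: [0, 0, 0, 0, 27, 27, 27, 27]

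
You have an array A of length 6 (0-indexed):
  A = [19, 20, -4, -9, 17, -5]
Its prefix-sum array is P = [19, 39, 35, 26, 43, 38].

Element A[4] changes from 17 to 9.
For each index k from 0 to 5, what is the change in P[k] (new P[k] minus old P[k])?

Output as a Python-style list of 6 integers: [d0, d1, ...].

Answer: [0, 0, 0, 0, -8, -8]

Derivation:
Element change: A[4] 17 -> 9, delta = -8
For k < 4: P[k] unchanged, delta_P[k] = 0
For k >= 4: P[k] shifts by exactly -8
Delta array: [0, 0, 0, 0, -8, -8]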